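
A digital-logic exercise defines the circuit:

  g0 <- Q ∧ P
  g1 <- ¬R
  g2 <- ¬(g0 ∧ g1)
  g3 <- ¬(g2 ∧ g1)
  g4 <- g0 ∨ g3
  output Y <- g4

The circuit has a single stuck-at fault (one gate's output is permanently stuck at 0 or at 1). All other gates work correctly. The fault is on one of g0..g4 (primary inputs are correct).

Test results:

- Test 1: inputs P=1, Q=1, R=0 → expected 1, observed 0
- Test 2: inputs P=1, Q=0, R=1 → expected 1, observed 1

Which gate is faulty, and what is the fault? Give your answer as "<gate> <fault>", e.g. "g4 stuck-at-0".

Fault-free values for test 1 (P=1, Q=1, R=0): g0=1, g1=1, g2=0, g3=1, g4=1, giving Y=1. Observed 0.
Test 1: faults giving observed 0 are {g0 stuck-at-0, g4 stuck-at-0}.
Test 2 (P=1, Q=0, R=1): fault-free g0=0, g1=0, g2=1, g3=1, g4=1 → 1; observed 1. Eliminates g4 stuck-at-0.
Only g0 stuck-at-0 is consistent with every test.

g0 stuck-at-0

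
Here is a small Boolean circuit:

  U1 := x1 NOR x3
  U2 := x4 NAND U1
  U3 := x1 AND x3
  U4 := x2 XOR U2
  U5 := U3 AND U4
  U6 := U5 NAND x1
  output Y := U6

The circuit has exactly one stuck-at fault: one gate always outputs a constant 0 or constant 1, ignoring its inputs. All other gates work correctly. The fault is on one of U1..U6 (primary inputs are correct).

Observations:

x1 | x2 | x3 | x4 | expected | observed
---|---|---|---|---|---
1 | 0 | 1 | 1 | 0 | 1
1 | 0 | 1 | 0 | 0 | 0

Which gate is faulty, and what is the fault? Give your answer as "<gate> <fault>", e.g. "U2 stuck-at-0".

Fault-free values for test 1 (x1=1, x2=0, x3=1, x4=1): U1=0, U2=1, U3=1, U4=1, U5=1, U6=0, giving Y=0. Observed 1.
Test 1: faults giving observed 1 are {U1 stuck-at-1, U2 stuck-at-0, U3 stuck-at-0, U4 stuck-at-0, U5 stuck-at-0, U6 stuck-at-1}.
Test 2 (x1=1, x2=0, x3=1, x4=0): fault-free U1=0, U2=1, U3=1, U4=1, U5=1, U6=0 → 0; observed 0. Eliminates U2 stuck-at-0, U3 stuck-at-0, U4 stuck-at-0, U5 stuck-at-0, U6 stuck-at-1.
Only U1 stuck-at-1 is consistent with every test.

U1 stuck-at-1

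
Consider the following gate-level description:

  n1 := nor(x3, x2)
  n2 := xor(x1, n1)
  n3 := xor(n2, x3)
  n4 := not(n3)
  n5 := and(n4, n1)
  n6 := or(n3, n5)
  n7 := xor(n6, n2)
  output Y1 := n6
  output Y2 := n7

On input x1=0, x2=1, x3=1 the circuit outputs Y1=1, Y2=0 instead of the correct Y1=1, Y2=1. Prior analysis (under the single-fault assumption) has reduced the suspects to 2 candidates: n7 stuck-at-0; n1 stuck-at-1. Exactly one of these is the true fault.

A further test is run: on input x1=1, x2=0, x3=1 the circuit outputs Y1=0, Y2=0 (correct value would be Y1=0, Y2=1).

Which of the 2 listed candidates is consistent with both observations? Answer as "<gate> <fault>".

Evaluate each candidate on input x1=1, x2=0, x3=1:
  n7 stuck-at-0: n1=0, n2=1, n3=0, n4=1, n5=0, n6=0, n7=0 [stuck-at-0] → Y1=0, Y2=0 — matches
  n1 stuck-at-1: n1=1 [stuck-at-1], n2=0, n3=1, n4=0, n5=0, n6=1, n7=1 → Y1=1, Y2=1 — eliminated
Only n7 stuck-at-0 reproduces the observed Y1=0, Y2=0.

n7 stuck-at-0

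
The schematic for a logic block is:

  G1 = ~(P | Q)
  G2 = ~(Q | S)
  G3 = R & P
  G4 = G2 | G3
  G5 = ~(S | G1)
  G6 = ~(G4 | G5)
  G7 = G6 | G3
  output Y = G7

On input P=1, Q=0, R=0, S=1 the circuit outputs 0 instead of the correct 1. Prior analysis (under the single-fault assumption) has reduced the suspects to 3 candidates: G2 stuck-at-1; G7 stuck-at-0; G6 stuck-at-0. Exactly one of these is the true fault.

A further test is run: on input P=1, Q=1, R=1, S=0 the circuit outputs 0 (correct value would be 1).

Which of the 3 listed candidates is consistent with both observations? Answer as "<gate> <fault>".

Evaluate each candidate on input P=1, Q=1, R=1, S=0:
  G2 stuck-at-1: G1=0, G2=1 [stuck-at-1], G3=1, G4=1, G5=1, G6=0, G7=1 → 1 — eliminated
  G7 stuck-at-0: G1=0, G2=0, G3=1, G4=1, G5=1, G6=0, G7=0 [stuck-at-0] → 0 — matches
  G6 stuck-at-0: G1=0, G2=0, G3=1, G4=1, G5=1, G6=0 [stuck-at-0], G7=1 → 1 — eliminated
Only G7 stuck-at-0 reproduces the observed 0.

G7 stuck-at-0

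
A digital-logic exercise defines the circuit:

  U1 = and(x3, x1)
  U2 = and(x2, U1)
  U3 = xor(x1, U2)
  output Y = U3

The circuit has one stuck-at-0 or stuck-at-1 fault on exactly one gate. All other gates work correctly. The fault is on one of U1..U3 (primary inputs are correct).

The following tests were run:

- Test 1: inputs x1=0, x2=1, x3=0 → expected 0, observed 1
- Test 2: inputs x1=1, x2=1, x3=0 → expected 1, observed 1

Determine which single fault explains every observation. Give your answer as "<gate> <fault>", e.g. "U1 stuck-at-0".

U3 stuck-at-1

Fault-free values for test 1 (x1=0, x2=1, x3=0): U1=0, U2=0, U3=0, giving Y=0. Observed 1.
Test 1: faults giving observed 1 are {U1 stuck-at-1, U2 stuck-at-1, U3 stuck-at-1}.
Test 2 (x1=1, x2=1, x3=0): fault-free U1=0, U2=0, U3=1 → 1; observed 1. Eliminates U1 stuck-at-1, U2 stuck-at-1.
Only U3 stuck-at-1 is consistent with every test.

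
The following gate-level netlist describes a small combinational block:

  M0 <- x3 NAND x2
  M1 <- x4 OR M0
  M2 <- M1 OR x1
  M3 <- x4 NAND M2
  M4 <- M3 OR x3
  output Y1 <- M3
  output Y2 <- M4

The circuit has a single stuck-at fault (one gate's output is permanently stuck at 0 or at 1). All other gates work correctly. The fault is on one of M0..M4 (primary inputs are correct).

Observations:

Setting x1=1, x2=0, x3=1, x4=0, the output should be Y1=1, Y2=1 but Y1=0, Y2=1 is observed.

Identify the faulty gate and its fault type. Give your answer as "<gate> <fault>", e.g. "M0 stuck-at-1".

Fault-free values for test 1 (x1=1, x2=0, x3=1, x4=0): M0=1, M1=1, M2=1, M3=1, M4=1, giving Y1=1, Y2=1. Observed Y1=0, Y2=1.
Test 1: faults giving observed Y1=0, Y2=1 are {M3 stuck-at-0}.
Only M3 stuck-at-0 is consistent with every test.

M3 stuck-at-0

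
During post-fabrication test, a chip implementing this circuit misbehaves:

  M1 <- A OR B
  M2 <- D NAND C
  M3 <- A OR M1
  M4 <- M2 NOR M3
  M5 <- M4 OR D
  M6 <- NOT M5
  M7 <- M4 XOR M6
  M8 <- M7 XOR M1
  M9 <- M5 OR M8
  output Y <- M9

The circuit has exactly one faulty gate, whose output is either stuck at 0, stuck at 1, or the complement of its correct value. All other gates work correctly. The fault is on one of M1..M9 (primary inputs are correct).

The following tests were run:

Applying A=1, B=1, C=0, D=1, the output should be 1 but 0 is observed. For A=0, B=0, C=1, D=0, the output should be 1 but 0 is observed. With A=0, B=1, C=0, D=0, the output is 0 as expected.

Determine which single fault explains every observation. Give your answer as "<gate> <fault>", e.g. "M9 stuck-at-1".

M9 stuck-at-0

Fault-free values for test 1 (A=1, B=1, C=0, D=1): M1=1, M2=1, M3=1, M4=0, M5=1, M6=0, M7=0, M8=1, M9=1, giving Y=1. Observed 0.
Test 1: faults giving observed 0 are {M5 stuck-at-0, M5 inverted output, M9 stuck-at-0, M9 inverted output}.
Test 2 (A=0, B=0, C=1, D=0): fault-free M1=0, M2=1, M3=0, M4=0, M5=0, M6=1, M7=1, M8=1, M9=1 → 1; observed 0. Eliminates M5 stuck-at-0, M5 inverted output.
Test 3 (A=0, B=1, C=0, D=0): fault-free M1=1, M2=1, M3=1, M4=0, M5=0, M6=1, M7=1, M8=0, M9=0 → 0; observed 0. Eliminates M9 inverted output.
Only M9 stuck-at-0 is consistent with every test.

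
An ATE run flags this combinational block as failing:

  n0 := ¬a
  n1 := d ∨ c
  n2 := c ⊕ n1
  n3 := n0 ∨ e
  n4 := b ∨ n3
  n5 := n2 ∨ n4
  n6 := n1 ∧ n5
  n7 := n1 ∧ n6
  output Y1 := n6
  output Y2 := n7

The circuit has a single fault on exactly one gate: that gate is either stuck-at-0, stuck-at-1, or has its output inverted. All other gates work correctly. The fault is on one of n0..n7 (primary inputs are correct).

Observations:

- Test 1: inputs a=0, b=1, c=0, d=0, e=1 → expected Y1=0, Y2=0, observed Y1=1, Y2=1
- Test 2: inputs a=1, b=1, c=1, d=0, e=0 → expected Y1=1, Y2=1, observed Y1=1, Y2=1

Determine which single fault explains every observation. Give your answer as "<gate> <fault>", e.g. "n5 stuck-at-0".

Fault-free values for test 1 (a=0, b=1, c=0, d=0, e=1): n0=1, n1=0, n2=0, n3=1, n4=1, n5=1, n6=0, n7=0, giving Y1=0, Y2=0. Observed Y1=1, Y2=1.
Test 1: faults giving observed Y1=1, Y2=1 are {n1 stuck-at-1, n1 inverted output}.
Test 2 (a=1, b=1, c=1, d=0, e=0): fault-free n0=0, n1=1, n2=0, n3=0, n4=1, n5=1, n6=1, n7=1 → Y1=1, Y2=1; observed Y1=1, Y2=1. Eliminates n1 inverted output.
Only n1 stuck-at-1 is consistent with every test.

n1 stuck-at-1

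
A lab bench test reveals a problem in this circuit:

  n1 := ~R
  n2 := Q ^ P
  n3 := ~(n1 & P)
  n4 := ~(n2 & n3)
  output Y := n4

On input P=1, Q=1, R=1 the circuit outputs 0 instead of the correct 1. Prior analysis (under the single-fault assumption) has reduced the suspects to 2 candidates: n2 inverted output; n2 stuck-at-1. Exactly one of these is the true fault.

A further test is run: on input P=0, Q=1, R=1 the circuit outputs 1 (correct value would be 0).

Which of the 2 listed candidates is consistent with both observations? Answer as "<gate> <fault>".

n2 inverted output

Evaluate each candidate on input P=0, Q=1, R=1:
  n2 inverted output: n1=0, n2=0 [inverted output], n3=1, n4=1 → 1 — matches
  n2 stuck-at-1: n1=0, n2=1 [stuck-at-1], n3=1, n4=0 → 0 — eliminated
Only n2 inverted output reproduces the observed 1.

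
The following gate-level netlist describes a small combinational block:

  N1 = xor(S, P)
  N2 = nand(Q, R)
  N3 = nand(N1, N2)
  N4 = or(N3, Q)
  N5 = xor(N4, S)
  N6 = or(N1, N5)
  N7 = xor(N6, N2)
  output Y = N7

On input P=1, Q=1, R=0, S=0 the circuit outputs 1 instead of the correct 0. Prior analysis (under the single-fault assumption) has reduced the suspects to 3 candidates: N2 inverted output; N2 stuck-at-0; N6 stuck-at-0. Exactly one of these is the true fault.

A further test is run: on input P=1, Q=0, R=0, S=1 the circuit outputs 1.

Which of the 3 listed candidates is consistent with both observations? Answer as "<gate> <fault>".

Evaluate each candidate on input P=1, Q=0, R=0, S=1:
  N2 inverted output: N1=0, N2=0 [inverted output], N3=1, N4=1, N5=0, N6=0, N7=0 → 0 — eliminated
  N2 stuck-at-0: N1=0, N2=0 [stuck-at-0], N3=1, N4=1, N5=0, N6=0, N7=0 → 0 — eliminated
  N6 stuck-at-0: N1=0, N2=1, N3=1, N4=1, N5=0, N6=0 [stuck-at-0], N7=1 → 1 — matches
Only N6 stuck-at-0 reproduces the observed 1.

N6 stuck-at-0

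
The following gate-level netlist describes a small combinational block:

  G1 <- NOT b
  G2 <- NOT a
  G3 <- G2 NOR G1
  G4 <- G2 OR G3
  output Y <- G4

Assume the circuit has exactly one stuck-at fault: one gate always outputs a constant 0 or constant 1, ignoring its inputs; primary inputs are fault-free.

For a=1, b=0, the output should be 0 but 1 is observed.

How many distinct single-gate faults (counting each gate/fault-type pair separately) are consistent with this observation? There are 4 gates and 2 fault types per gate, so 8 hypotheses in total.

4

Fault-free: G1=1, G2=0, G3=0, G4=0 → 0. Observed 1.
  G1 stuck-at-0: output 1 ✓
  G1 stuck-at-1: output 0 ✗
  G2 stuck-at-0: output 0 ✗
  G2 stuck-at-1: output 1 ✓
  G3 stuck-at-0: output 0 ✗
  G3 stuck-at-1: output 1 ✓
  G4 stuck-at-0: output 0 ✗
  G4 stuck-at-1: output 1 ✓
Consistent faults: {G1 stuck-at-0, G2 stuck-at-1, G3 stuck-at-1, G4 stuck-at-1} — 4 in all.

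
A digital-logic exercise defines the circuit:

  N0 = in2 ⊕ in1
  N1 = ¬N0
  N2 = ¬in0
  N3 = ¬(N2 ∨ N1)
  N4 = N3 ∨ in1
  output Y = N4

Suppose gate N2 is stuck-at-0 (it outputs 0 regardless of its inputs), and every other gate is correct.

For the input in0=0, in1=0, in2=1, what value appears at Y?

Propagate with N2 forced: N0=1, N1=0, N2=0 [stuck-at-0], N3=1, N4=1.
So Y = 1. (Without the fault it would be 0.)

1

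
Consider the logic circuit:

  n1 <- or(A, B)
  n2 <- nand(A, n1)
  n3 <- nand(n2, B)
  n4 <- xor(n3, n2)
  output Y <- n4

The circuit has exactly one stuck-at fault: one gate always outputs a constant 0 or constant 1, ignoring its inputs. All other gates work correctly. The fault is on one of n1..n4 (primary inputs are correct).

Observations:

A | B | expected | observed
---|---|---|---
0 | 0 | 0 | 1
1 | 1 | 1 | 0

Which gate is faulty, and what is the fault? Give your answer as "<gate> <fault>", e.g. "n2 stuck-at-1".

n3 stuck-at-0

Fault-free values for test 1 (A=0, B=0): n1=0, n2=1, n3=1, n4=0, giving Y=0. Observed 1.
Test 1: faults giving observed 1 are {n2 stuck-at-0, n3 stuck-at-0, n4 stuck-at-1}.
Test 2 (A=1, B=1): fault-free n1=1, n2=0, n3=1, n4=1 → 1; observed 0. Eliminates n2 stuck-at-0, n4 stuck-at-1.
Only n3 stuck-at-0 is consistent with every test.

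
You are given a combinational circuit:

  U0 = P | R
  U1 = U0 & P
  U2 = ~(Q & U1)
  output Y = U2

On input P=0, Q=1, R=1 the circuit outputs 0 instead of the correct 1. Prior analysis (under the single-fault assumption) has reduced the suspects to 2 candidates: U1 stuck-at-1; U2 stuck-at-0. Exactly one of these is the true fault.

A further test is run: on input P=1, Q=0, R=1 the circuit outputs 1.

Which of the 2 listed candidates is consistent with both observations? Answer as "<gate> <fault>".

Evaluate each candidate on input P=1, Q=0, R=1:
  U1 stuck-at-1: U0=1, U1=1 [stuck-at-1], U2=1 → 1 — matches
  U2 stuck-at-0: U0=1, U1=1, U2=0 [stuck-at-0] → 0 — eliminated
Only U1 stuck-at-1 reproduces the observed 1.

U1 stuck-at-1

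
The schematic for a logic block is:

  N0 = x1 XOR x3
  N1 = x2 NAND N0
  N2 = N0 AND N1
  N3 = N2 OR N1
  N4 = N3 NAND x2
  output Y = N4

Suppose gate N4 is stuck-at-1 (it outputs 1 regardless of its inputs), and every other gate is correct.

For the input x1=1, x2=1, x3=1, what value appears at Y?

1

Propagate with N4 forced: N0=0, N1=1, N2=0, N3=1, N4=1 [stuck-at-1].
So Y = 1. (Without the fault it would be 0.)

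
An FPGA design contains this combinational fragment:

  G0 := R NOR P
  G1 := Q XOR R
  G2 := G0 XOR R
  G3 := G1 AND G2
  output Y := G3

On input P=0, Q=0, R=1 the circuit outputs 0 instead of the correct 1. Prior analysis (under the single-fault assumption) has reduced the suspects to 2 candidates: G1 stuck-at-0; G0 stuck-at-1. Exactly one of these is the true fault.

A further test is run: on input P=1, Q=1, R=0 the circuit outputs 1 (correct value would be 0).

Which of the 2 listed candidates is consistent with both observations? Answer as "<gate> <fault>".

Evaluate each candidate on input P=1, Q=1, R=0:
  G1 stuck-at-0: G0=0, G1=0 [stuck-at-0], G2=0, G3=0 → 0 — eliminated
  G0 stuck-at-1: G0=1 [stuck-at-1], G1=1, G2=1, G3=1 → 1 — matches
Only G0 stuck-at-1 reproduces the observed 1.

G0 stuck-at-1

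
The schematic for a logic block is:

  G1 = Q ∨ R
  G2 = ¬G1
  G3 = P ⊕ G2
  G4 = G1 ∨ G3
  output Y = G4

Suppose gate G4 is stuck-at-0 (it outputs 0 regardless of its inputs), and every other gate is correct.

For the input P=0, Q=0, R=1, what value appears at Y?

0

Propagate with G4 forced: G1=1, G2=0, G3=0, G4=0 [stuck-at-0].
So Y = 0. (Without the fault it would be 1.)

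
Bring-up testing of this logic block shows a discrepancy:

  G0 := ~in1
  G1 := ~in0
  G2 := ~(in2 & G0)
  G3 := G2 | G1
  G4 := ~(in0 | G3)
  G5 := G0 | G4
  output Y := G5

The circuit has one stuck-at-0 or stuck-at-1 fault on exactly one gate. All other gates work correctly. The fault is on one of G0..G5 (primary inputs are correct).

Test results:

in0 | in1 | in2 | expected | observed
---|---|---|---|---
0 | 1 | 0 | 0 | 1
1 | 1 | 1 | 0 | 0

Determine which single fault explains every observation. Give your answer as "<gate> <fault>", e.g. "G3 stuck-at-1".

G3 stuck-at-0

Fault-free values for test 1 (in0=0, in1=1, in2=0): G0=0, G1=1, G2=1, G3=1, G4=0, G5=0, giving Y=0. Observed 1.
Test 1: faults giving observed 1 are {G0 stuck-at-1, G3 stuck-at-0, G4 stuck-at-1, G5 stuck-at-1}.
Test 2 (in0=1, in1=1, in2=1): fault-free G0=0, G1=0, G2=1, G3=1, G4=0, G5=0 → 0; observed 0. Eliminates G0 stuck-at-1, G4 stuck-at-1, G5 stuck-at-1.
Only G3 stuck-at-0 is consistent with every test.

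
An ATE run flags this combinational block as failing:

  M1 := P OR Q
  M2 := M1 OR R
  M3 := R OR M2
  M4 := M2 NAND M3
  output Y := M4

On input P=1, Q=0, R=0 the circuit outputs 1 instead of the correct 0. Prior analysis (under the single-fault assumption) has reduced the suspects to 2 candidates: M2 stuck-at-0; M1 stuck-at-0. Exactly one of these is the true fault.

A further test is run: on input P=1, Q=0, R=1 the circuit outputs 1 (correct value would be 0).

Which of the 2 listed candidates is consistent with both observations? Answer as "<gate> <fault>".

Evaluate each candidate on input P=1, Q=0, R=1:
  M2 stuck-at-0: M1=1, M2=0 [stuck-at-0], M3=1, M4=1 → 1 — matches
  M1 stuck-at-0: M1=0 [stuck-at-0], M2=1, M3=1, M4=0 → 0 — eliminated
Only M2 stuck-at-0 reproduces the observed 1.

M2 stuck-at-0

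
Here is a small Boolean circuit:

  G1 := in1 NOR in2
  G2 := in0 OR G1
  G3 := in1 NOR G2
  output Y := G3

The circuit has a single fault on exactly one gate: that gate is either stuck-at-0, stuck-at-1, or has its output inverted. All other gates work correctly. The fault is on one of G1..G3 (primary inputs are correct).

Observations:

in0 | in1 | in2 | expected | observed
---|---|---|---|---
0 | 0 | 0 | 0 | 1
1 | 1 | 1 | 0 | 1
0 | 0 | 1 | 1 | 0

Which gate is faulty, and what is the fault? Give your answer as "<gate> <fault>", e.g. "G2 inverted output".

G3 inverted output

Fault-free values for test 1 (in0=0, in1=0, in2=0): G1=1, G2=1, G3=0, giving Y=0. Observed 1.
Test 1: faults giving observed 1 are {G1 stuck-at-0, G1 inverted output, G2 stuck-at-0, G2 inverted output, G3 stuck-at-1, G3 inverted output}.
Test 2 (in0=1, in1=1, in2=1): fault-free G1=0, G2=1, G3=0 → 0; observed 1. Eliminates G1 stuck-at-0, G1 inverted output, G2 stuck-at-0, G2 inverted output.
Test 3 (in0=0, in1=0, in2=1): fault-free G1=0, G2=0, G3=1 → 1; observed 0. Eliminates G3 stuck-at-1.
Only G3 inverted output is consistent with every test.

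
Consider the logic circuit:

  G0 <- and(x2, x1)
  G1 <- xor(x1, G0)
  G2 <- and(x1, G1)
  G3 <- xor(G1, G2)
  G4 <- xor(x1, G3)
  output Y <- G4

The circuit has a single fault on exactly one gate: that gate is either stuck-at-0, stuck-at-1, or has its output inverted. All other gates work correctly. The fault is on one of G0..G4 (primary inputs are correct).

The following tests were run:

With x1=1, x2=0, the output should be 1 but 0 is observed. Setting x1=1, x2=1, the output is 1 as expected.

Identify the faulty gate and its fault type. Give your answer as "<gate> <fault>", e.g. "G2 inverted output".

G2 stuck-at-0

Fault-free values for test 1 (x1=1, x2=0): G0=0, G1=1, G2=1, G3=0, G4=1, giving Y=1. Observed 0.
Test 1: faults giving observed 0 are {G2 stuck-at-0, G2 inverted output, G3 stuck-at-1, G3 inverted output, G4 stuck-at-0, G4 inverted output}.
Test 2 (x1=1, x2=1): fault-free G0=1, G1=0, G2=0, G3=0, G4=1 → 1; observed 1. Eliminates G2 inverted output, G3 stuck-at-1, G3 inverted output, G4 stuck-at-0, G4 inverted output.
Only G2 stuck-at-0 is consistent with every test.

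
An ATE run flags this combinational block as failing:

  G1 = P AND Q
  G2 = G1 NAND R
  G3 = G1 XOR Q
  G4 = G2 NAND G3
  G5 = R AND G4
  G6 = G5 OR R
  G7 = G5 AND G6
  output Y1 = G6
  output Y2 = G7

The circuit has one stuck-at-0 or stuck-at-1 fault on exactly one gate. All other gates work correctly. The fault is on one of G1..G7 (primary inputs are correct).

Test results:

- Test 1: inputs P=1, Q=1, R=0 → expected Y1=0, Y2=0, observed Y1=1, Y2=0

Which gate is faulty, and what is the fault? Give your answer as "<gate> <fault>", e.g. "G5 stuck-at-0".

Fault-free values for test 1 (P=1, Q=1, R=0): G1=1, G2=1, G3=0, G4=1, G5=0, G6=0, G7=0, giving Y1=0, Y2=0. Observed Y1=1, Y2=0.
Test 1: faults giving observed Y1=1, Y2=0 are {G6 stuck-at-1}.
Only G6 stuck-at-1 is consistent with every test.

G6 stuck-at-1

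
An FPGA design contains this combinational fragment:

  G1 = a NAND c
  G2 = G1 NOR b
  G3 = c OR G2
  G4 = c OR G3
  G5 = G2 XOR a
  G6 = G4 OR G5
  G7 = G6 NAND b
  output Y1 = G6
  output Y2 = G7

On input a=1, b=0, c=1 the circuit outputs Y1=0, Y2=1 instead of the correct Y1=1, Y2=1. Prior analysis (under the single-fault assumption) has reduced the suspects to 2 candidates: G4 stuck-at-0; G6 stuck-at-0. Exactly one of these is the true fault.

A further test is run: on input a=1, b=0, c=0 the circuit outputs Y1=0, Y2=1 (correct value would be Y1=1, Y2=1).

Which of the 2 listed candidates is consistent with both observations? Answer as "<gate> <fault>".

G6 stuck-at-0

Evaluate each candidate on input a=1, b=0, c=0:
  G4 stuck-at-0: G1=1, G2=0, G3=0, G4=0 [stuck-at-0], G5=1, G6=1, G7=1 → Y1=1, Y2=1 — eliminated
  G6 stuck-at-0: G1=1, G2=0, G3=0, G4=0, G5=1, G6=0 [stuck-at-0], G7=1 → Y1=0, Y2=1 — matches
Only G6 stuck-at-0 reproduces the observed Y1=0, Y2=1.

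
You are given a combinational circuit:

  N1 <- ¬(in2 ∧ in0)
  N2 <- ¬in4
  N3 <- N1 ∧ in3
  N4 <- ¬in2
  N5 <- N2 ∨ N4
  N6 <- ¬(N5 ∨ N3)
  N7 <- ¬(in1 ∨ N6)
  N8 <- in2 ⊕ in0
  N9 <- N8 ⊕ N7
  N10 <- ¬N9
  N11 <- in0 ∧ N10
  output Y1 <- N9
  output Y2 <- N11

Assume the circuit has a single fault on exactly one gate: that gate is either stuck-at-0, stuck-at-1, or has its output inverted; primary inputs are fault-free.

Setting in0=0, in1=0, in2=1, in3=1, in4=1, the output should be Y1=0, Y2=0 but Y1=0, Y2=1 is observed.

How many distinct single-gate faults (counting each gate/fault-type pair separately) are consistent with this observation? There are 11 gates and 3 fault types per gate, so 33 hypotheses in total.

2

Fault-free: N1=1, N2=0, N3=1, N4=0, N5=0, N6=0, N7=1, N8=1, N9=0, N10=1, N11=0 → Y1=0, Y2=0. Observed Y1=0, Y2=1.
  N1: none of the 3 fault types match ✗
  N2: none of the 3 fault types match ✗
  N3: none of the 3 fault types match ✗
  N4: none of the 3 fault types match ✗
  N5: none of the 3 fault types match ✗
  N6: none of the 3 fault types match ✗
  N7: none of the 3 fault types match ✗
  N8: none of the 3 fault types match ✗
  N9: none of the 3 fault types match ✗
  N10: none of the 3 fault types match ✗
  N11: stuck-at-1, inverted output ✓; others ✗
Consistent faults: {N11 stuck-at-1, N11 inverted output} — 2 in all.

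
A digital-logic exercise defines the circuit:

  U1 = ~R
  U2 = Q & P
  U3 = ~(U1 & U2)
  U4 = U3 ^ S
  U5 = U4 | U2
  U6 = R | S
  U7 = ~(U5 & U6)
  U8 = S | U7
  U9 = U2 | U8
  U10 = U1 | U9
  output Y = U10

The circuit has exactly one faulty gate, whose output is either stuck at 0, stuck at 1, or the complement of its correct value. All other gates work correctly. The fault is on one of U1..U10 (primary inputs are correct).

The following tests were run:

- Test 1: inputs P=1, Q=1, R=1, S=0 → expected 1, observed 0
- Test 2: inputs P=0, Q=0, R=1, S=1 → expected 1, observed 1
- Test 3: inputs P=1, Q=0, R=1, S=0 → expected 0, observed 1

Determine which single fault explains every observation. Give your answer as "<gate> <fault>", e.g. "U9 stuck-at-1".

U2 inverted output

Fault-free values for test 1 (P=1, Q=1, R=1, S=0): U1=0, U2=1, U3=1, U4=1, U5=1, U6=1, U7=0, U8=0, U9=1, U10=1, giving Y=1. Observed 0.
Test 1: faults giving observed 0 are {U2 stuck-at-0, U2 inverted output, U9 stuck-at-0, U9 inverted output, U10 stuck-at-0, U10 inverted output}.
Test 2 (P=0, Q=0, R=1, S=1): fault-free U1=0, U2=0, U3=1, U4=0, U5=0, U6=1, U7=1, U8=1, U9=1, U10=1 → 1; observed 1. Eliminates U9 stuck-at-0, U9 inverted output, U10 stuck-at-0, U10 inverted output.
Test 3 (P=1, Q=0, R=1, S=0): fault-free U1=0, U2=0, U3=1, U4=1, U5=1, U6=1, U7=0, U8=0, U9=0, U10=0 → 0; observed 1. Eliminates U2 stuck-at-0.
Only U2 inverted output is consistent with every test.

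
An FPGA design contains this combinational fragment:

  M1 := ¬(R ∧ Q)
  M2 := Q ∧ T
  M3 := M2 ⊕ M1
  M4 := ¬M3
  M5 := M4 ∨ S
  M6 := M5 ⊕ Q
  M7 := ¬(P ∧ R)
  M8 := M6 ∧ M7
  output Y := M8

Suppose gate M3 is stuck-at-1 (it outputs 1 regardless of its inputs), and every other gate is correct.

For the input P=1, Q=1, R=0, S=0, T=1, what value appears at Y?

Propagate with M3 forced: M1=1, M2=1, M3=1 [stuck-at-1], M4=0, M5=0, M6=1, M7=1, M8=1.
So Y = 1. (Without the fault it would be 0.)

1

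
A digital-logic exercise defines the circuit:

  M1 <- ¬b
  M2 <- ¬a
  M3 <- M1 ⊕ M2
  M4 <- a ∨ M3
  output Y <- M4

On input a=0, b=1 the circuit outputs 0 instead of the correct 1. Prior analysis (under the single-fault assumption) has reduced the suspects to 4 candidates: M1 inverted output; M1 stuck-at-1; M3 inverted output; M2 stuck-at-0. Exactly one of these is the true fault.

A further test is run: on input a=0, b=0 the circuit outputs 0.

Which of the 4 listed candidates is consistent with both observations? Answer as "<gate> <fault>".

M1 stuck-at-1

Evaluate each candidate on input a=0, b=0:
  M1 inverted output: M1=0 [inverted output], M2=1, M3=1, M4=1 → 1 — eliminated
  M1 stuck-at-1: M1=1 [stuck-at-1], M2=1, M3=0, M4=0 → 0 — matches
  M3 inverted output: M1=1, M2=1, M3=1 [inverted output], M4=1 → 1 — eliminated
  M2 stuck-at-0: M1=1, M2=0 [stuck-at-0], M3=1, M4=1 → 1 — eliminated
Only M1 stuck-at-1 reproduces the observed 0.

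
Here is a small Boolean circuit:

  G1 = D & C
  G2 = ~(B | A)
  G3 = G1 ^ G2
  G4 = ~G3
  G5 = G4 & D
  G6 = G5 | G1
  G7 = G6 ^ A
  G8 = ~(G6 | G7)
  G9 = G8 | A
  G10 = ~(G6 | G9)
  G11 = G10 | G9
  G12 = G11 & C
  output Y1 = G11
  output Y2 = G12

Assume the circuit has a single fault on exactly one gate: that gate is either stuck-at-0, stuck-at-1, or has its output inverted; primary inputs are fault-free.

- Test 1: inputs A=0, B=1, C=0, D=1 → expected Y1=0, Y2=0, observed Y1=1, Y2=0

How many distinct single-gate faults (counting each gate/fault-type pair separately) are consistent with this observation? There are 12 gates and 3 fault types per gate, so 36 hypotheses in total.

Fault-free: G1=0, G2=0, G3=0, G4=1, G5=1, G6=1, G7=1, G8=0, G9=0, G10=0, G11=0, G12=0 → Y1=0, Y2=0. Observed Y1=1, Y2=0.
  G1: none of the 3 fault types match ✗
  G2: stuck-at-1, inverted output ✓; others ✗
  G3: stuck-at-1, inverted output ✓; others ✗
  G4: stuck-at-0, inverted output ✓; others ✗
  G5: stuck-at-0, inverted output ✓; others ✗
  G6: stuck-at-0, inverted output ✓; others ✗
  G7: none of the 3 fault types match ✗
  G8: stuck-at-1, inverted output ✓; others ✗
  G9: stuck-at-1, inverted output ✓; others ✗
  G10: stuck-at-1, inverted output ✓; others ✗
  G11: stuck-at-1, inverted output ✓; others ✗
  G12: none of the 3 fault types match ✗
Consistent faults: {G2 stuck-at-1, G2 inverted output, G3 stuck-at-1, G3 inverted output, G4 stuck-at-0, G4 inverted output, G5 stuck-at-0, G5 inverted output, G6 stuck-at-0, G6 inverted output, G8 stuck-at-1, G8 inverted output, G9 stuck-at-1, G9 inverted output, G10 stuck-at-1, G10 inverted output, G11 stuck-at-1, G11 inverted output} — 18 in all.

18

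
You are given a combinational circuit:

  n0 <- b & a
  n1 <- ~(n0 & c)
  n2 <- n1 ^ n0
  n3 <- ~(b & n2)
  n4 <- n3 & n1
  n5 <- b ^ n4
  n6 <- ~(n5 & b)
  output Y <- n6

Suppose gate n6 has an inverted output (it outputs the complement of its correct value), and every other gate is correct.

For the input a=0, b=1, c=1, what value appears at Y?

1

Propagate with n6 forced: n0=0, n1=1, n2=1, n3=0, n4=0, n5=1, n6=1 [inverted output].
So Y = 1. (Without the fault it would be 0.)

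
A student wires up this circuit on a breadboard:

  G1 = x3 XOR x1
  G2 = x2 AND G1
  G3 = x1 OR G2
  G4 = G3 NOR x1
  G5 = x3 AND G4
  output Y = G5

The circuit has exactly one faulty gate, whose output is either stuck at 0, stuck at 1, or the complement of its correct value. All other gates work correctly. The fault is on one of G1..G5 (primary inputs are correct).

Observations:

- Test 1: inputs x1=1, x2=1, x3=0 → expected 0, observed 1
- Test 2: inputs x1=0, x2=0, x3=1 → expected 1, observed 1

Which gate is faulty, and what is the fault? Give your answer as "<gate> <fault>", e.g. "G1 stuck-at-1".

G5 stuck-at-1

Fault-free values for test 1 (x1=1, x2=1, x3=0): G1=1, G2=1, G3=1, G4=0, G5=0, giving Y=0. Observed 1.
Test 1: faults giving observed 1 are {G5 stuck-at-1, G5 inverted output}.
Test 2 (x1=0, x2=0, x3=1): fault-free G1=1, G2=0, G3=0, G4=1, G5=1 → 1; observed 1. Eliminates G5 inverted output.
Only G5 stuck-at-1 is consistent with every test.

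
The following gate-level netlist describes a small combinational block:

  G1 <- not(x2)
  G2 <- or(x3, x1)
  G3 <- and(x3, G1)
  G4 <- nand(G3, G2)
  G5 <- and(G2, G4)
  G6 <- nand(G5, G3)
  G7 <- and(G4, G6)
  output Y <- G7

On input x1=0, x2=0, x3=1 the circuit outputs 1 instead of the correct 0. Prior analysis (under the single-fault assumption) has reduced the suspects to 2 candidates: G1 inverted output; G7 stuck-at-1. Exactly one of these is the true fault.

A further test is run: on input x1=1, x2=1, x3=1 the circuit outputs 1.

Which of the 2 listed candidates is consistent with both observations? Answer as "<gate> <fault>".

Evaluate each candidate on input x1=1, x2=1, x3=1:
  G1 inverted output: G1=1 [inverted output], G2=1, G3=1, G4=0, G5=0, G6=1, G7=0 → 0 — eliminated
  G7 stuck-at-1: G1=0, G2=1, G3=0, G4=1, G5=1, G6=1, G7=1 [stuck-at-1] → 1 — matches
Only G7 stuck-at-1 reproduces the observed 1.

G7 stuck-at-1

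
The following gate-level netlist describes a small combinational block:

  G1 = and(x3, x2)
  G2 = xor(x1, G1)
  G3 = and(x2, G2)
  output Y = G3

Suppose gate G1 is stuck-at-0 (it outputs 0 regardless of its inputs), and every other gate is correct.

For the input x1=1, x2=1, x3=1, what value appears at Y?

1

Propagate with G1 forced: G1=0 [stuck-at-0], G2=1, G3=1.
So Y = 1. (Without the fault it would be 0.)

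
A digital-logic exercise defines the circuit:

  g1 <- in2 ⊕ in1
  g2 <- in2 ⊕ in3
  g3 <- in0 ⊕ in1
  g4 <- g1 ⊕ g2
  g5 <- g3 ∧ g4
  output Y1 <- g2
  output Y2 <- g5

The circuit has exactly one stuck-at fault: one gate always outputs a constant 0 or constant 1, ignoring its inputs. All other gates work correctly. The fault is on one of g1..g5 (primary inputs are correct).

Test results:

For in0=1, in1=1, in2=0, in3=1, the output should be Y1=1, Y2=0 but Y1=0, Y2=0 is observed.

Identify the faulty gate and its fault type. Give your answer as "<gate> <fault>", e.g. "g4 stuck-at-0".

g2 stuck-at-0

Fault-free values for test 1 (in0=1, in1=1, in2=0, in3=1): g1=1, g2=1, g3=0, g4=0, g5=0, giving Y1=1, Y2=0. Observed Y1=0, Y2=0.
Test 1: faults giving observed Y1=0, Y2=0 are {g2 stuck-at-0}.
Only g2 stuck-at-0 is consistent with every test.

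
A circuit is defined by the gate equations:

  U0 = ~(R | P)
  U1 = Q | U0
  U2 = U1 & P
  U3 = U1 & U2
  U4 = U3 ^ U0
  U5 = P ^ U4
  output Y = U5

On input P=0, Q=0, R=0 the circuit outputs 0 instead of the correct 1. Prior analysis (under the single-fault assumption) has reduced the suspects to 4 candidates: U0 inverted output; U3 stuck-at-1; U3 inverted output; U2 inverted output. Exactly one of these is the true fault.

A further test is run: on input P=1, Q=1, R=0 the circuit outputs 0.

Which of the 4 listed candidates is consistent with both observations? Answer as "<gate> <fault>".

Evaluate each candidate on input P=1, Q=1, R=0:
  U0 inverted output: U0=1 [inverted output], U1=1, U2=1, U3=1, U4=0, U5=1 → 1 — eliminated
  U3 stuck-at-1: U0=0, U1=1, U2=1, U3=1 [stuck-at-1], U4=1, U5=0 → 0 — matches
  U3 inverted output: U0=0, U1=1, U2=1, U3=0 [inverted output], U4=0, U5=1 → 1 — eliminated
  U2 inverted output: U0=0, U1=1, U2=0 [inverted output], U3=0, U4=0, U5=1 → 1 — eliminated
Only U3 stuck-at-1 reproduces the observed 0.

U3 stuck-at-1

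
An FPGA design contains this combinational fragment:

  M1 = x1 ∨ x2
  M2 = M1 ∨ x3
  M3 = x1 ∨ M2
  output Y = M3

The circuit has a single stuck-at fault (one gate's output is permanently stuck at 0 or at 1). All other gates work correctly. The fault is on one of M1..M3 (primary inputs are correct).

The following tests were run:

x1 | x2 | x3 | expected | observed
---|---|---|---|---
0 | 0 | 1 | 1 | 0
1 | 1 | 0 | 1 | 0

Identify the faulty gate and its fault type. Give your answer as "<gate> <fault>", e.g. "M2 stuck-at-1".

M3 stuck-at-0

Fault-free values for test 1 (x1=0, x2=0, x3=1): M1=0, M2=1, M3=1, giving Y=1. Observed 0.
Test 1: faults giving observed 0 are {M2 stuck-at-0, M3 stuck-at-0}.
Test 2 (x1=1, x2=1, x3=0): fault-free M1=1, M2=1, M3=1 → 1; observed 0. Eliminates M2 stuck-at-0.
Only M3 stuck-at-0 is consistent with every test.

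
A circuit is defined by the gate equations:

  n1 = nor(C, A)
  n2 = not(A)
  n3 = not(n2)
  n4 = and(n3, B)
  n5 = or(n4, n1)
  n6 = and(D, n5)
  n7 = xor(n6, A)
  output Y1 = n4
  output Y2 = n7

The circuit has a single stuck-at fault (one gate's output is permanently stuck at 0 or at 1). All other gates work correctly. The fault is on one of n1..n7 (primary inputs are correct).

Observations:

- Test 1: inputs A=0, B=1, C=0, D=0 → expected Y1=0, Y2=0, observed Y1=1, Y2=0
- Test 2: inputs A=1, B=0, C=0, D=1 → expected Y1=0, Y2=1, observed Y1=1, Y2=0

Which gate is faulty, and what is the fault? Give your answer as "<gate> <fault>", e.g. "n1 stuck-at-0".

Fault-free values for test 1 (A=0, B=1, C=0, D=0): n1=1, n2=1, n3=0, n4=0, n5=1, n6=0, n7=0, giving Y1=0, Y2=0. Observed Y1=1, Y2=0.
Test 1: faults giving observed Y1=1, Y2=0 are {n2 stuck-at-0, n3 stuck-at-1, n4 stuck-at-1}.
Test 2 (A=1, B=0, C=0, D=1): fault-free n1=0, n2=0, n3=1, n4=0, n5=0, n6=0, n7=1 → Y1=0, Y2=1; observed Y1=1, Y2=0. Eliminates n2 stuck-at-0, n3 stuck-at-1.
Only n4 stuck-at-1 is consistent with every test.

n4 stuck-at-1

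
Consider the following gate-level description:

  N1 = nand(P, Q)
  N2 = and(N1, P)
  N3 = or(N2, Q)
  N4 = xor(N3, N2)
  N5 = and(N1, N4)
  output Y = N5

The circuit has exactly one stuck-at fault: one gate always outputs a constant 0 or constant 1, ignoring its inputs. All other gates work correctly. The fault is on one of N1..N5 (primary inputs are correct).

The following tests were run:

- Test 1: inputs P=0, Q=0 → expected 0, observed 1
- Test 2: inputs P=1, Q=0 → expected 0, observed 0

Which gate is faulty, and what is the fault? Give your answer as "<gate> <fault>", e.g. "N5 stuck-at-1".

N3 stuck-at-1

Fault-free values for test 1 (P=0, Q=0): N1=1, N2=0, N3=0, N4=0, N5=0, giving Y=0. Observed 1.
Test 1: faults giving observed 1 are {N3 stuck-at-1, N4 stuck-at-1, N5 stuck-at-1}.
Test 2 (P=1, Q=0): fault-free N1=1, N2=1, N3=1, N4=0, N5=0 → 0; observed 0. Eliminates N4 stuck-at-1, N5 stuck-at-1.
Only N3 stuck-at-1 is consistent with every test.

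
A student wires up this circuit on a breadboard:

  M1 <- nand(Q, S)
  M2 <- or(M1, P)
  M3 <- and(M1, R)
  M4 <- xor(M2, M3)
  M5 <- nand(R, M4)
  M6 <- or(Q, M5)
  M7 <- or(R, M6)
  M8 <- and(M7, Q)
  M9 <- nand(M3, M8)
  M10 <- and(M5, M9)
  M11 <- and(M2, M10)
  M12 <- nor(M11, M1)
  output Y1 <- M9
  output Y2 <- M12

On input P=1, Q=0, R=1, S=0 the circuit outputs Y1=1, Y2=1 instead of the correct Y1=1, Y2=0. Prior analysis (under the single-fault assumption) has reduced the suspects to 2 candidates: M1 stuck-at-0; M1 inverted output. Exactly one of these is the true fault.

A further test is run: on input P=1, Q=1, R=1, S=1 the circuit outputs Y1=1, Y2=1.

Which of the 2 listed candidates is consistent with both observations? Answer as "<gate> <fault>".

Evaluate each candidate on input P=1, Q=1, R=1, S=1:
  M1 stuck-at-0: M1=0 [stuck-at-0], M2=1, M3=0, M4=1, M5=0, M6=1, M7=1, M8=1, M9=1, M10=0, M11=0, M12=1 → Y1=1, Y2=1 — matches
  M1 inverted output: M1=1 [inverted output], M2=1, M3=1, M4=0, M5=1, M6=1, M7=1, M8=1, M9=0, M10=0, M11=0, M12=0 → Y1=0, Y2=0 — eliminated
Only M1 stuck-at-0 reproduces the observed Y1=1, Y2=1.

M1 stuck-at-0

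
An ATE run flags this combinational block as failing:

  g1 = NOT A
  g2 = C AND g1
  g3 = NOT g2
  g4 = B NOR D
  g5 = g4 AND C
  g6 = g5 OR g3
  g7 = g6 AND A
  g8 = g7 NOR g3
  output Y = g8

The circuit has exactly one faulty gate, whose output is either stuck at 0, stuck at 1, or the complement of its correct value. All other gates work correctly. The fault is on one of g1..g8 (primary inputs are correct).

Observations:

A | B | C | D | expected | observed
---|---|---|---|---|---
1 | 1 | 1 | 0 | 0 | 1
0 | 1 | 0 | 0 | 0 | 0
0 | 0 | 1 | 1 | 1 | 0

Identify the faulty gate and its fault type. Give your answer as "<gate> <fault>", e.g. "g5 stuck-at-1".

Fault-free values for test 1 (A=1, B=1, C=1, D=0): g1=0, g2=0, g3=1, g4=0, g5=0, g6=1, g7=1, g8=0, giving Y=0. Observed 1.
Test 1: faults giving observed 1 are {g1 stuck-at-1, g1 inverted output, g2 stuck-at-1, g2 inverted output, g3 stuck-at-0, g3 inverted output, g8 stuck-at-1, g8 inverted output}.
Test 2 (A=0, B=1, C=0, D=0): fault-free g1=1, g2=0, g3=1, g4=0, g5=0, g6=1, g7=0, g8=0 → 0; observed 0. Eliminates g2 stuck-at-1, g2 inverted output, g3 stuck-at-0, g3 inverted output, g8 stuck-at-1, g8 inverted output.
Test 3 (A=0, B=0, C=1, D=1): fault-free g1=1, g2=1, g3=0, g4=0, g5=0, g6=0, g7=0, g8=1 → 1; observed 0. Eliminates g1 stuck-at-1.
Only g1 inverted output is consistent with every test.

g1 inverted output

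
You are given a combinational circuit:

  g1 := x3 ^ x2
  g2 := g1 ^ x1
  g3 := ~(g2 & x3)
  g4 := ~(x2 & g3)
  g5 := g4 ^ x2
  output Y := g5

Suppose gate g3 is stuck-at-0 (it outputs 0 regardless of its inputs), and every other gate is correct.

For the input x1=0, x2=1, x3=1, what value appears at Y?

0

Propagate with g3 forced: g1=0, g2=0, g3=0 [stuck-at-0], g4=1, g5=0.
So Y = 0. (Without the fault it would be 1.)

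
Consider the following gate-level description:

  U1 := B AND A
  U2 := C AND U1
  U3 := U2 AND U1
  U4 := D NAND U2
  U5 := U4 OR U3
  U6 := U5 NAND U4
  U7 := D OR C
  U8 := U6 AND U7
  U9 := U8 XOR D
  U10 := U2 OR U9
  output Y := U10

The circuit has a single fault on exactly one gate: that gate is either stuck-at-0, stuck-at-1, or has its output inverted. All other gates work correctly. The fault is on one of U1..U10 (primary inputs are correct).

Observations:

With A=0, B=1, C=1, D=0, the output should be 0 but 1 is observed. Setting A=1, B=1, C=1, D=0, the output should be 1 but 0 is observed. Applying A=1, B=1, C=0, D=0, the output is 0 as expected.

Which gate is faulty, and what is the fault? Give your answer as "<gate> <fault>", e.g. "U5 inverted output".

Fault-free values for test 1 (A=0, B=1, C=1, D=0): U1=0, U2=0, U3=0, U4=1, U5=1, U6=0, U7=1, U8=0, U9=0, U10=0, giving Y=0. Observed 1.
Test 1: faults giving observed 1 are {U1 stuck-at-1, U1 inverted output, U2 stuck-at-1, U2 inverted output, U4 stuck-at-0, U4 inverted output, U5 stuck-at-0, U5 inverted output, U6 stuck-at-1, U6 inverted output, U8 stuck-at-1, U8 inverted output, U9 stuck-at-1, U9 inverted output, U10 stuck-at-1, U10 inverted output}.
Test 2 (A=1, B=1, C=1, D=0): fault-free U1=1, U2=1, U3=1, U4=1, U5=1, U6=0, U7=1, U8=0, U9=0, U10=1 → 1; observed 0. Eliminates U1 stuck-at-1, U2 stuck-at-1, U4 stuck-at-0, U4 inverted output, U5 stuck-at-0, U5 inverted output, U6 stuck-at-1, U6 inverted output, U8 stuck-at-1, U8 inverted output, U9 stuck-at-1, U9 inverted output, U10 stuck-at-1.
Test 3 (A=1, B=1, C=0, D=0): fault-free U1=1, U2=0, U3=0, U4=1, U5=1, U6=0, U7=0, U8=0, U9=0, U10=0 → 0; observed 0. Eliminates U2 inverted output, U10 inverted output.
Only U1 inverted output is consistent with every test.

U1 inverted output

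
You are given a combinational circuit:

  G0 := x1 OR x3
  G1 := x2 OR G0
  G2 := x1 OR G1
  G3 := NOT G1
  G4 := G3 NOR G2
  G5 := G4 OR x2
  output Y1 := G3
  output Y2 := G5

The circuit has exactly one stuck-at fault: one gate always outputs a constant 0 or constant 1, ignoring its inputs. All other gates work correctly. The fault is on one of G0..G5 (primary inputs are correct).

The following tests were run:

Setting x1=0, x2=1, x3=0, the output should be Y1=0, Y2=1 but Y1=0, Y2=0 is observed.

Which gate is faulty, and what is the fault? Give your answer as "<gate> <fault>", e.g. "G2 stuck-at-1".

G5 stuck-at-0

Fault-free values for test 1 (x1=0, x2=1, x3=0): G0=0, G1=1, G2=1, G3=0, G4=0, G5=1, giving Y1=0, Y2=1. Observed Y1=0, Y2=0.
Test 1: faults giving observed Y1=0, Y2=0 are {G5 stuck-at-0}.
Only G5 stuck-at-0 is consistent with every test.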